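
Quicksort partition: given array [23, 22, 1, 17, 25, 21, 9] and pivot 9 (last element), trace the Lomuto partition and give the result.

Lomuto partition with pivot = 9:

Initial array: [23, 22, 1, 17, 25, 21, 9]

arr[0]=23 > 9: no swap
arr[1]=22 > 9: no swap
arr[2]=1 <= 9: swap with position 0, array becomes [1, 22, 23, 17, 25, 21, 9]
arr[3]=17 > 9: no swap
arr[4]=25 > 9: no swap
arr[5]=21 > 9: no swap

Place pivot at position 1: [1, 9, 23, 17, 25, 21, 22]
Pivot position: 1

After partitioning with pivot 9, the array becomes [1, 9, 23, 17, 25, 21, 22]. The pivot is placed at index 1. All elements to the left of the pivot are <= 9, and all elements to the right are > 9.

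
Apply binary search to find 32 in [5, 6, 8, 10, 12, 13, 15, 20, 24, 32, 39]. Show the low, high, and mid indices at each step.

Binary search for 32 in [5, 6, 8, 10, 12, 13, 15, 20, 24, 32, 39]:

lo=0, hi=10, mid=5, arr[mid]=13 -> 13 < 32, search right half
lo=6, hi=10, mid=8, arr[mid]=24 -> 24 < 32, search right half
lo=9, hi=10, mid=9, arr[mid]=32 -> Found target at index 9!

Binary search finds 32 at index 9 after 3 comparisons. The search repeatedly halves the search space by comparing with the middle element.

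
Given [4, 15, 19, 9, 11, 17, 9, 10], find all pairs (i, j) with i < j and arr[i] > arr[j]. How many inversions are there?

Finding inversions in [4, 15, 19, 9, 11, 17, 9, 10]:

(1, 3): arr[1]=15 > arr[3]=9
(1, 4): arr[1]=15 > arr[4]=11
(1, 6): arr[1]=15 > arr[6]=9
(1, 7): arr[1]=15 > arr[7]=10
(2, 3): arr[2]=19 > arr[3]=9
(2, 4): arr[2]=19 > arr[4]=11
(2, 5): arr[2]=19 > arr[5]=17
(2, 6): arr[2]=19 > arr[6]=9
(2, 7): arr[2]=19 > arr[7]=10
(4, 6): arr[4]=11 > arr[6]=9
(4, 7): arr[4]=11 > arr[7]=10
(5, 6): arr[5]=17 > arr[6]=9
(5, 7): arr[5]=17 > arr[7]=10

Total inversions: 13

The array has 13 inversion(s): (1,3), (1,4), (1,6), (1,7), (2,3), (2,4), (2,5), (2,6), (2,7), (4,6), (4,7), (5,6), (5,7). Each pair (i,j) satisfies i < j and arr[i] > arr[j].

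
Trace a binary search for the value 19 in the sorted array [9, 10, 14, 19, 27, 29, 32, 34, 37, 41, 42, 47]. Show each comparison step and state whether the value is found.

Binary search for 19 in [9, 10, 14, 19, 27, 29, 32, 34, 37, 41, 42, 47]:

lo=0, hi=11, mid=5, arr[mid]=29 -> 29 > 19, search left half
lo=0, hi=4, mid=2, arr[mid]=14 -> 14 < 19, search right half
lo=3, hi=4, mid=3, arr[mid]=19 -> Found target at index 3!

Binary search finds 19 at index 3 after 3 comparisons. The search repeatedly halves the search space by comparing with the middle element.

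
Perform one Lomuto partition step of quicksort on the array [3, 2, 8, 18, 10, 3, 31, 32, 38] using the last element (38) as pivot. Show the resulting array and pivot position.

Lomuto partition with pivot = 38:

Initial array: [3, 2, 8, 18, 10, 3, 31, 32, 38]

arr[0]=3 <= 38: swap with position 0, array becomes [3, 2, 8, 18, 10, 3, 31, 32, 38]
arr[1]=2 <= 38: swap with position 1, array becomes [3, 2, 8, 18, 10, 3, 31, 32, 38]
arr[2]=8 <= 38: swap with position 2, array becomes [3, 2, 8, 18, 10, 3, 31, 32, 38]
arr[3]=18 <= 38: swap with position 3, array becomes [3, 2, 8, 18, 10, 3, 31, 32, 38]
arr[4]=10 <= 38: swap with position 4, array becomes [3, 2, 8, 18, 10, 3, 31, 32, 38]
arr[5]=3 <= 38: swap with position 5, array becomes [3, 2, 8, 18, 10, 3, 31, 32, 38]
arr[6]=31 <= 38: swap with position 6, array becomes [3, 2, 8, 18, 10, 3, 31, 32, 38]
arr[7]=32 <= 38: swap with position 7, array becomes [3, 2, 8, 18, 10, 3, 31, 32, 38]

Place pivot at position 8: [3, 2, 8, 18, 10, 3, 31, 32, 38]
Pivot position: 8

After partitioning with pivot 38, the array becomes [3, 2, 8, 18, 10, 3, 31, 32, 38]. The pivot is placed at index 8. All elements to the left of the pivot are <= 38, and all elements to the right are > 38.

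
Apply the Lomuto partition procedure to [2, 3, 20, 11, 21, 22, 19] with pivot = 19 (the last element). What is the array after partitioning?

Lomuto partition with pivot = 19:

Initial array: [2, 3, 20, 11, 21, 22, 19]

arr[0]=2 <= 19: swap with position 0, array becomes [2, 3, 20, 11, 21, 22, 19]
arr[1]=3 <= 19: swap with position 1, array becomes [2, 3, 20, 11, 21, 22, 19]
arr[2]=20 > 19: no swap
arr[3]=11 <= 19: swap with position 2, array becomes [2, 3, 11, 20, 21, 22, 19]
arr[4]=21 > 19: no swap
arr[5]=22 > 19: no swap

Place pivot at position 3: [2, 3, 11, 19, 21, 22, 20]
Pivot position: 3

After partitioning with pivot 19, the array becomes [2, 3, 11, 19, 21, 22, 20]. The pivot is placed at index 3. All elements to the left of the pivot are <= 19, and all elements to the right are > 19.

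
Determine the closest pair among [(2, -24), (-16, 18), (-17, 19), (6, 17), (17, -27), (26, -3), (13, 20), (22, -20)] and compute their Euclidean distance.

Computing all pairwise distances among 8 points:

d((2, -24), (-16, 18)) = 45.6946
d((2, -24), (-17, 19)) = 47.0106
d((2, -24), (6, 17)) = 41.1947
d((2, -24), (17, -27)) = 15.2971
d((2, -24), (26, -3)) = 31.8904
d((2, -24), (13, 20)) = 45.3542
d((2, -24), (22, -20)) = 20.3961
d((-16, 18), (-17, 19)) = 1.4142 <-- minimum
d((-16, 18), (6, 17)) = 22.0227
d((-16, 18), (17, -27)) = 55.8032
d((-16, 18), (26, -3)) = 46.9574
d((-16, 18), (13, 20)) = 29.0689
d((-16, 18), (22, -20)) = 53.7401
d((-17, 19), (6, 17)) = 23.0868
d((-17, 19), (17, -27)) = 57.2014
d((-17, 19), (26, -3)) = 48.3011
d((-17, 19), (13, 20)) = 30.0167
d((-17, 19), (22, -20)) = 55.1543
d((6, 17), (17, -27)) = 45.3542
d((6, 17), (26, -3)) = 28.2843
d((6, 17), (13, 20)) = 7.6158
d((6, 17), (22, -20)) = 40.3113
d((17, -27), (26, -3)) = 25.632
d((17, -27), (13, 20)) = 47.1699
d((17, -27), (22, -20)) = 8.6023
d((26, -3), (13, 20)) = 26.4197
d((26, -3), (22, -20)) = 17.4642
d((13, 20), (22, -20)) = 41.0

Closest pair: (-16, 18) and (-17, 19) with distance 1.4142

The closest pair is (-16, 18) and (-17, 19) with Euclidean distance 1.4142. For 8 points, brute-force pairwise comparison is shown above. For large n, the divide-and-conquer algorithm (sort by x, recurse on halves, check the dividing strip) achieves O(n log n).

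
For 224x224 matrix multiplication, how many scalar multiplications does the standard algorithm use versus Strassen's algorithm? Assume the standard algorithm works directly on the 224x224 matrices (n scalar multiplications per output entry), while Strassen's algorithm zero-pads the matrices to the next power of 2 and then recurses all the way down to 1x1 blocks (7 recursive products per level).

Matrix multiplication for 224x224 matrices:

Strassen's algorithm requires power-of-2 dimensions. Pad 224x224 to 256x256 (next power of 2).

Standard algorithm: 224^3 = 11239424 multiplications
Strassen's algorithm: 7^(log2(256)) = 7^8 = 5764801 multiplications
Savings: 11239424 - 5764801 = 5474623 multiplications

Standard: 11239424 multiplications (224^3). Strassen: 5764801 multiplications (7^8, after padding to 256x256). Strassen reduces 8 recursive multiplications to 7 at each level.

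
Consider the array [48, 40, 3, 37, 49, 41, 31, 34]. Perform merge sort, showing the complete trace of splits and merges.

Merge sort trace:

Split: [48, 40, 3, 37, 49, 41, 31, 34] -> [48, 40, 3, 37] and [49, 41, 31, 34]
  Split: [48, 40, 3, 37] -> [48, 40] and [3, 37]
    Split: [48, 40] -> [48] and [40]
    Merge: [48] + [40] -> [40, 48]
    Split: [3, 37] -> [3] and [37]
    Merge: [3] + [37] -> [3, 37]
  Merge: [40, 48] + [3, 37] -> [3, 37, 40, 48]
  Split: [49, 41, 31, 34] -> [49, 41] and [31, 34]
    Split: [49, 41] -> [49] and [41]
    Merge: [49] + [41] -> [41, 49]
    Split: [31, 34] -> [31] and [34]
    Merge: [31] + [34] -> [31, 34]
  Merge: [41, 49] + [31, 34] -> [31, 34, 41, 49]
Merge: [3, 37, 40, 48] + [31, 34, 41, 49] -> [3, 31, 34, 37, 40, 41, 48, 49]

Final sorted array: [3, 31, 34, 37, 40, 41, 48, 49]

The merge sort proceeds by recursively splitting the array and merging sorted halves.
After all merges, the sorted array is [3, 31, 34, 37, 40, 41, 48, 49].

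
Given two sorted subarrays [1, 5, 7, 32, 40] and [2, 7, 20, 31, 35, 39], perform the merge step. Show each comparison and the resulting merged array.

Merging process:

Compare 1 vs 2: take 1 from left. Merged: [1]
Compare 5 vs 2: take 2 from right. Merged: [1, 2]
Compare 5 vs 7: take 5 from left. Merged: [1, 2, 5]
Compare 7 vs 7: take 7 from left. Merged: [1, 2, 5, 7]
Compare 32 vs 7: take 7 from right. Merged: [1, 2, 5, 7, 7]
Compare 32 vs 20: take 20 from right. Merged: [1, 2, 5, 7, 7, 20]
Compare 32 vs 31: take 31 from right. Merged: [1, 2, 5, 7, 7, 20, 31]
Compare 32 vs 35: take 32 from left. Merged: [1, 2, 5, 7, 7, 20, 31, 32]
Compare 40 vs 35: take 35 from right. Merged: [1, 2, 5, 7, 7, 20, 31, 32, 35]
Compare 40 vs 39: take 39 from right. Merged: [1, 2, 5, 7, 7, 20, 31, 32, 35, 39]
Append remaining from left: [40]. Merged: [1, 2, 5, 7, 7, 20, 31, 32, 35, 39, 40]

Final merged array: [1, 2, 5, 7, 7, 20, 31, 32, 35, 39, 40]
Total comparisons: 10

The merged array is [1, 2, 5, 7, 7, 20, 31, 32, 35, 39, 40], requiring 10 comparisons. The merge step runs in O(n) time where n is the total number of elements.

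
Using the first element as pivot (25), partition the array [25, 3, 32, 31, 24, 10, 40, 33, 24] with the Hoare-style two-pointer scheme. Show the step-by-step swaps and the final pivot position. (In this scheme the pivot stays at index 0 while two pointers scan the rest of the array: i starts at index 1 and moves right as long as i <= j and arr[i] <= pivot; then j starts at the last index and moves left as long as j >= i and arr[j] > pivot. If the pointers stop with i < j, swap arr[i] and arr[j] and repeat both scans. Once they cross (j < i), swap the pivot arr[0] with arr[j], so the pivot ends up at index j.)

Hoare-style two-pointer partition with pivot = 25:

Initial array: [25, 3, 32, 31, 24, 10, 40, 33, 24]

Pointers start at i = 1, j = 8.
i stops at index 2 (arr[2]=32 > 25), j stops at index 8 (arr[8]=24 <= 25): swap arr[2] and arr[8], array becomes [25, 3, 24, 31, 24, 10, 40, 33, 32]
i stops at index 3 (arr[3]=31 > 25), j stops at index 5 (arr[5]=10 <= 25): swap arr[3] and arr[5], array becomes [25, 3, 24, 10, 24, 31, 40, 33, 32]
i ends at 5, j ends at 4: the pointers have crossed (j < i), so scanning stops.

Swap pivot arr[0] with arr[4] to place pivot at position 4: [24, 3, 24, 10, 25, 31, 40, 33, 32]
Pivot position: 4

After partitioning with pivot 25, the array becomes [24, 3, 24, 10, 25, 31, 40, 33, 32]. The pivot is placed at index 4. All elements to the left of the pivot are <= 25, and all elements to the right are > 25.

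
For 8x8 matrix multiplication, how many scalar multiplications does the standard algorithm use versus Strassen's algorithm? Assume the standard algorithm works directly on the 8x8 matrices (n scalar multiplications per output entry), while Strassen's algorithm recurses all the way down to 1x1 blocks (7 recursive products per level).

Matrix multiplication for 8x8 matrices:

Standard algorithm: 8^3 = 512 multiplications
Strassen's algorithm: 7^(log2(8)) = 7^3 = 343 multiplications
Savings: 512 - 343 = 169 multiplications

Standard: 512 multiplications (8^3). Strassen: 343 multiplications (7^3). Strassen reduces 8 recursive multiplications to 7 at each level.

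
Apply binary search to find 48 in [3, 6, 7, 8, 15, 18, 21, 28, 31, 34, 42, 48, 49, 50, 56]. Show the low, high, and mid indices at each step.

Binary search for 48 in [3, 6, 7, 8, 15, 18, 21, 28, 31, 34, 42, 48, 49, 50, 56]:

lo=0, hi=14, mid=7, arr[mid]=28 -> 28 < 48, search right half
lo=8, hi=14, mid=11, arr[mid]=48 -> Found target at index 11!

Binary search finds 48 at index 11 after 2 comparisons. The search repeatedly halves the search space by comparing with the middle element.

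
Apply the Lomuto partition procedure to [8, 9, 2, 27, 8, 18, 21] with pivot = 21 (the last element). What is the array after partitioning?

Lomuto partition with pivot = 21:

Initial array: [8, 9, 2, 27, 8, 18, 21]

arr[0]=8 <= 21: swap with position 0, array becomes [8, 9, 2, 27, 8, 18, 21]
arr[1]=9 <= 21: swap with position 1, array becomes [8, 9, 2, 27, 8, 18, 21]
arr[2]=2 <= 21: swap with position 2, array becomes [8, 9, 2, 27, 8, 18, 21]
arr[3]=27 > 21: no swap
arr[4]=8 <= 21: swap with position 3, array becomes [8, 9, 2, 8, 27, 18, 21]
arr[5]=18 <= 21: swap with position 4, array becomes [8, 9, 2, 8, 18, 27, 21]

Place pivot at position 5: [8, 9, 2, 8, 18, 21, 27]
Pivot position: 5

After partitioning with pivot 21, the array becomes [8, 9, 2, 8, 18, 21, 27]. The pivot is placed at index 5. All elements to the left of the pivot are <= 21, and all elements to the right are > 21.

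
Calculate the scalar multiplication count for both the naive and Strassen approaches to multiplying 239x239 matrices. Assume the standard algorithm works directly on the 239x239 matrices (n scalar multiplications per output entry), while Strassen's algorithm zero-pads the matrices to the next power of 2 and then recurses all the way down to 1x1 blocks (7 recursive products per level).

Matrix multiplication for 239x239 matrices:

Strassen's algorithm requires power-of-2 dimensions. Pad 239x239 to 256x256 (next power of 2).

Standard algorithm: 239^3 = 13651919 multiplications
Strassen's algorithm: 7^(log2(256)) = 7^8 = 5764801 multiplications
Savings: 13651919 - 5764801 = 7887118 multiplications

Standard: 13651919 multiplications (239^3). Strassen: 5764801 multiplications (7^8, after padding to 256x256). Strassen reduces 8 recursive multiplications to 7 at each level.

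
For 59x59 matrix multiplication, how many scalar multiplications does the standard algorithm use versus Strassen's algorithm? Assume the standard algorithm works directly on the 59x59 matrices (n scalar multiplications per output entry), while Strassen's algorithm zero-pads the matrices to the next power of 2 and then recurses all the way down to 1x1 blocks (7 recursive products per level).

Matrix multiplication for 59x59 matrices:

Strassen's algorithm requires power-of-2 dimensions. Pad 59x59 to 64x64 (next power of 2).

Standard algorithm: 59^3 = 205379 multiplications
Strassen's algorithm: 7^(log2(64)) = 7^6 = 117649 multiplications
Savings: 205379 - 117649 = 87730 multiplications

Standard: 205379 multiplications (59^3). Strassen: 117649 multiplications (7^6, after padding to 64x64). Strassen reduces 8 recursive multiplications to 7 at each level.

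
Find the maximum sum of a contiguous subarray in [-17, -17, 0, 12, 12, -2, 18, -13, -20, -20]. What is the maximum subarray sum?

Using Kadane's algorithm on [-17, -17, 0, 12, 12, -2, 18, -13, -20, -20]:

Scanning through the array:
Position 1 (value -17): max_ending_here = -17, max_so_far = -17
Position 2 (value 0): max_ending_here = 0, max_so_far = 0
Position 3 (value 12): max_ending_here = 12, max_so_far = 12
Position 4 (value 12): max_ending_here = 24, max_so_far = 24
Position 5 (value -2): max_ending_here = 22, max_so_far = 24
Position 6 (value 18): max_ending_here = 40, max_so_far = 40
Position 7 (value -13): max_ending_here = 27, max_so_far = 40
Position 8 (value -20): max_ending_here = 7, max_so_far = 40
Position 9 (value -20): max_ending_here = -13, max_so_far = 40

Maximum subarray: [0, 12, 12, -2, 18]
Maximum sum: 40

The maximum subarray is [0, 12, 12, -2, 18] with sum 40. This subarray runs from index 2 to index 6.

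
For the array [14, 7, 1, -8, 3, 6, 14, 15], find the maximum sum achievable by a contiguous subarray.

Using Kadane's algorithm on [14, 7, 1, -8, 3, 6, 14, 15]:

Scanning through the array:
Position 1 (value 7): max_ending_here = 21, max_so_far = 21
Position 2 (value 1): max_ending_here = 22, max_so_far = 22
Position 3 (value -8): max_ending_here = 14, max_so_far = 22
Position 4 (value 3): max_ending_here = 17, max_so_far = 22
Position 5 (value 6): max_ending_here = 23, max_so_far = 23
Position 6 (value 14): max_ending_here = 37, max_so_far = 37
Position 7 (value 15): max_ending_here = 52, max_so_far = 52

Maximum subarray: [14, 7, 1, -8, 3, 6, 14, 15]
Maximum sum: 52

The maximum subarray is [14, 7, 1, -8, 3, 6, 14, 15] with sum 52. This subarray runs from index 0 to index 7.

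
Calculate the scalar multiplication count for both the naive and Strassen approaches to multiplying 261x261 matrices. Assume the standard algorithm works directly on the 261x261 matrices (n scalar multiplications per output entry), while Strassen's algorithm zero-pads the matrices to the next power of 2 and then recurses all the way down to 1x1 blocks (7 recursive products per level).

Matrix multiplication for 261x261 matrices:

Strassen's algorithm requires power-of-2 dimensions. Pad 261x261 to 512x512 (next power of 2).

Standard algorithm: 261^3 = 17779581 multiplications
Strassen's algorithm: 7^(log2(512)) = 7^9 = 40353607 multiplications
Difference: 17779581 - 40353607 = -22574026 (Strassen uses MORE here due to padding overhead — for small or just-over-power-of-2 n, padding can outweigh the per-level savings)

Standard: 17779581 multiplications (261^3). Strassen: 40353607 multiplications (7^9, after padding to 512x512). Strassen reduces 8 recursive multiplications to 7 at each level.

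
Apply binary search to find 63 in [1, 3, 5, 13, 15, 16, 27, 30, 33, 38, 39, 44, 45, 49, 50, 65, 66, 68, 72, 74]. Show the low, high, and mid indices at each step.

Binary search for 63 in [1, 3, 5, 13, 15, 16, 27, 30, 33, 38, 39, 44, 45, 49, 50, 65, 66, 68, 72, 74]:

lo=0, hi=19, mid=9, arr[mid]=38 -> 38 < 63, search right half
lo=10, hi=19, mid=14, arr[mid]=50 -> 50 < 63, search right half
lo=15, hi=19, mid=17, arr[mid]=68 -> 68 > 63, search left half
lo=15, hi=16, mid=15, arr[mid]=65 -> 65 > 63, search left half
lo=15 > hi=14, target 63 not found

Binary search determines that 63 is not in the array after 4 comparisons. The search space was exhausted without finding the target.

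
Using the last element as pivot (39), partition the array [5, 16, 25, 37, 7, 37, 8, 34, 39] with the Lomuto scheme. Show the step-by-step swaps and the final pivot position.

Lomuto partition with pivot = 39:

Initial array: [5, 16, 25, 37, 7, 37, 8, 34, 39]

arr[0]=5 <= 39: swap with position 0, array becomes [5, 16, 25, 37, 7, 37, 8, 34, 39]
arr[1]=16 <= 39: swap with position 1, array becomes [5, 16, 25, 37, 7, 37, 8, 34, 39]
arr[2]=25 <= 39: swap with position 2, array becomes [5, 16, 25, 37, 7, 37, 8, 34, 39]
arr[3]=37 <= 39: swap with position 3, array becomes [5, 16, 25, 37, 7, 37, 8, 34, 39]
arr[4]=7 <= 39: swap with position 4, array becomes [5, 16, 25, 37, 7, 37, 8, 34, 39]
arr[5]=37 <= 39: swap with position 5, array becomes [5, 16, 25, 37, 7, 37, 8, 34, 39]
arr[6]=8 <= 39: swap with position 6, array becomes [5, 16, 25, 37, 7, 37, 8, 34, 39]
arr[7]=34 <= 39: swap with position 7, array becomes [5, 16, 25, 37, 7, 37, 8, 34, 39]

Place pivot at position 8: [5, 16, 25, 37, 7, 37, 8, 34, 39]
Pivot position: 8

After partitioning with pivot 39, the array becomes [5, 16, 25, 37, 7, 37, 8, 34, 39]. The pivot is placed at index 8. All elements to the left of the pivot are <= 39, and all elements to the right are > 39.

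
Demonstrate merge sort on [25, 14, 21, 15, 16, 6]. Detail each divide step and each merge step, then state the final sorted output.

Merge sort trace:

Split: [25, 14, 21, 15, 16, 6] -> [25, 14, 21] and [15, 16, 6]
  Split: [25, 14, 21] -> [25] and [14, 21]
    Split: [14, 21] -> [14] and [21]
    Merge: [14] + [21] -> [14, 21]
  Merge: [25] + [14, 21] -> [14, 21, 25]
  Split: [15, 16, 6] -> [15] and [16, 6]
    Split: [16, 6] -> [16] and [6]
    Merge: [16] + [6] -> [6, 16]
  Merge: [15] + [6, 16] -> [6, 15, 16]
Merge: [14, 21, 25] + [6, 15, 16] -> [6, 14, 15, 16, 21, 25]

Final sorted array: [6, 14, 15, 16, 21, 25]

The merge sort proceeds by recursively splitting the array and merging sorted halves.
After all merges, the sorted array is [6, 14, 15, 16, 21, 25].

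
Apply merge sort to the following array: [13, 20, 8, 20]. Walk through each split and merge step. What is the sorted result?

Merge sort trace:

Split: [13, 20, 8, 20] -> [13, 20] and [8, 20]
  Split: [13, 20] -> [13] and [20]
  Merge: [13] + [20] -> [13, 20]
  Split: [8, 20] -> [8] and [20]
  Merge: [8] + [20] -> [8, 20]
Merge: [13, 20] + [8, 20] -> [8, 13, 20, 20]

Final sorted array: [8, 13, 20, 20]

The merge sort proceeds by recursively splitting the array and merging sorted halves.
After all merges, the sorted array is [8, 13, 20, 20].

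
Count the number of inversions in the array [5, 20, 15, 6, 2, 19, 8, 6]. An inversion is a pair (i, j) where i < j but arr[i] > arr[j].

Finding inversions in [5, 20, 15, 6, 2, 19, 8, 6]:

(0, 4): arr[0]=5 > arr[4]=2
(1, 2): arr[1]=20 > arr[2]=15
(1, 3): arr[1]=20 > arr[3]=6
(1, 4): arr[1]=20 > arr[4]=2
(1, 5): arr[1]=20 > arr[5]=19
(1, 6): arr[1]=20 > arr[6]=8
(1, 7): arr[1]=20 > arr[7]=6
(2, 3): arr[2]=15 > arr[3]=6
(2, 4): arr[2]=15 > arr[4]=2
(2, 6): arr[2]=15 > arr[6]=8
(2, 7): arr[2]=15 > arr[7]=6
(3, 4): arr[3]=6 > arr[4]=2
(5, 6): arr[5]=19 > arr[6]=8
(5, 7): arr[5]=19 > arr[7]=6
(6, 7): arr[6]=8 > arr[7]=6

Total inversions: 15

The array has 15 inversion(s): (0,4), (1,2), (1,3), (1,4), (1,5), (1,6), (1,7), (2,3), (2,4), (2,6), (2,7), (3,4), (5,6), (5,7), (6,7). Each pair (i,j) satisfies i < j and arr[i] > arr[j].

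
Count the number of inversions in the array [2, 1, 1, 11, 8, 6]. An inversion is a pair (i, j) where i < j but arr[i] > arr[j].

Finding inversions in [2, 1, 1, 11, 8, 6]:

(0, 1): arr[0]=2 > arr[1]=1
(0, 2): arr[0]=2 > arr[2]=1
(3, 4): arr[3]=11 > arr[4]=8
(3, 5): arr[3]=11 > arr[5]=6
(4, 5): arr[4]=8 > arr[5]=6

Total inversions: 5

The array has 5 inversion(s): (0,1), (0,2), (3,4), (3,5), (4,5). Each pair (i,j) satisfies i < j and arr[i] > arr[j].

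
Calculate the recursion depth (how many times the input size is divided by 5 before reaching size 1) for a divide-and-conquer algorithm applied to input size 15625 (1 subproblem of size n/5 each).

For divide and conquer with division factor 5:

Problem sizes at each level:
Level 0: 15625
Level 1: 3125
Level 2: 625
Level 3: 125
Level 4: 25
Level 5: 5
Level 6: 1

The root is level 0 and the size-1 base case is level 6 (the tree spans levels 0 through 6, i.e. 7 levels counting the root), so the depth is the number of divisions: log_5(15625) = 6

The recursion tree depth is log_5(15625) = 6. At each level, the problem size is divided by 5, so it takes 6 divisions to reduce to a base case of size 1. The algorithm makes 1 recursive call at each level.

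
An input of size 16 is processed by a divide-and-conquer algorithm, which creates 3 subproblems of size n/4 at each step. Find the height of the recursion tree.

For divide and conquer with division factor 4:

Problem sizes at each level:
Level 0: 16
Level 1: 4
Level 2: 1

The root is level 0 and the size-1 base case is level 2 (the tree spans levels 0 through 2, i.e. 3 levels counting the root), so the depth is the number of divisions: log_4(16) = 2

The recursion tree depth is log_4(16) = 2. At each level, the problem size is divided by 4, so it takes 2 divisions to reduce to a base case of size 1. The algorithm makes 3 recursive calls at each level.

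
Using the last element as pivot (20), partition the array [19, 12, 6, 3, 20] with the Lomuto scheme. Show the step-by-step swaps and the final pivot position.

Lomuto partition with pivot = 20:

Initial array: [19, 12, 6, 3, 20]

arr[0]=19 <= 20: swap with position 0, array becomes [19, 12, 6, 3, 20]
arr[1]=12 <= 20: swap with position 1, array becomes [19, 12, 6, 3, 20]
arr[2]=6 <= 20: swap with position 2, array becomes [19, 12, 6, 3, 20]
arr[3]=3 <= 20: swap with position 3, array becomes [19, 12, 6, 3, 20]

Place pivot at position 4: [19, 12, 6, 3, 20]
Pivot position: 4

After partitioning with pivot 20, the array becomes [19, 12, 6, 3, 20]. The pivot is placed at index 4. All elements to the left of the pivot are <= 20, and all elements to the right are > 20.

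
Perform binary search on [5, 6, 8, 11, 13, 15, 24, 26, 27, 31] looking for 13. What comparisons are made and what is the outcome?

Binary search for 13 in [5, 6, 8, 11, 13, 15, 24, 26, 27, 31]:

lo=0, hi=9, mid=4, arr[mid]=13 -> Found target at index 4!

Binary search finds 13 at index 4 after 1 comparisons. The search repeatedly halves the search space by comparing with the middle element.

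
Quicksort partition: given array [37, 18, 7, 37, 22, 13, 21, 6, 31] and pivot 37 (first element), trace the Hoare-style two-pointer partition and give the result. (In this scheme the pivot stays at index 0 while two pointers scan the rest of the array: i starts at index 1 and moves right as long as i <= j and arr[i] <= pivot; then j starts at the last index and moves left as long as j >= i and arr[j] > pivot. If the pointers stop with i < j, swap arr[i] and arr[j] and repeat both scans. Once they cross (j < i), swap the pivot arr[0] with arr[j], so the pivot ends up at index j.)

Hoare-style two-pointer partition with pivot = 37:

Initial array: [37, 18, 7, 37, 22, 13, 21, 6, 31]

Pointers start at i = 1, j = 8.
i ends at 9, j ends at 8: the pointers have crossed (j < i), so scanning stops.

Swap pivot arr[0] with arr[8] to place pivot at position 8: [31, 18, 7, 37, 22, 13, 21, 6, 37]
Pivot position: 8

After partitioning with pivot 37, the array becomes [31, 18, 7, 37, 22, 13, 21, 6, 37]. The pivot is placed at index 8. All elements to the left of the pivot are <= 37, and all elements to the right are > 37.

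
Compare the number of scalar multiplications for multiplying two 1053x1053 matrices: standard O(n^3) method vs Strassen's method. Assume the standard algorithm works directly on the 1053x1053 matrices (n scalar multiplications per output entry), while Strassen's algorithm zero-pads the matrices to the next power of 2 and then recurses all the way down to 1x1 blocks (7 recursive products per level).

Matrix multiplication for 1053x1053 matrices:

Strassen's algorithm requires power-of-2 dimensions. Pad 1053x1053 to 2048x2048 (next power of 2).

Standard algorithm: 1053^3 = 1167575877 multiplications
Strassen's algorithm: 7^(log2(2048)) = 7^11 = 1977326743 multiplications
Difference: 1167575877 - 1977326743 = -809750866 (Strassen uses MORE here due to padding overhead — for small or just-over-power-of-2 n, padding can outweigh the per-level savings)

Standard: 1167575877 multiplications (1053^3). Strassen: 1977326743 multiplications (7^11, after padding to 2048x2048). Strassen reduces 8 recursive multiplications to 7 at each level.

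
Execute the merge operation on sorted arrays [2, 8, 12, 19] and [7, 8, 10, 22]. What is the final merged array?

Merging process:

Compare 2 vs 7: take 2 from left. Merged: [2]
Compare 8 vs 7: take 7 from right. Merged: [2, 7]
Compare 8 vs 8: take 8 from left. Merged: [2, 7, 8]
Compare 12 vs 8: take 8 from right. Merged: [2, 7, 8, 8]
Compare 12 vs 10: take 10 from right. Merged: [2, 7, 8, 8, 10]
Compare 12 vs 22: take 12 from left. Merged: [2, 7, 8, 8, 10, 12]
Compare 19 vs 22: take 19 from left. Merged: [2, 7, 8, 8, 10, 12, 19]
Append remaining from right: [22]. Merged: [2, 7, 8, 8, 10, 12, 19, 22]

Final merged array: [2, 7, 8, 8, 10, 12, 19, 22]
Total comparisons: 7

The merged array is [2, 7, 8, 8, 10, 12, 19, 22], requiring 7 comparisons. The merge step runs in O(n) time where n is the total number of elements.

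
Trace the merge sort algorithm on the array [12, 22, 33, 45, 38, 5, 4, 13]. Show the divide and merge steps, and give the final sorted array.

Merge sort trace:

Split: [12, 22, 33, 45, 38, 5, 4, 13] -> [12, 22, 33, 45] and [38, 5, 4, 13]
  Split: [12, 22, 33, 45] -> [12, 22] and [33, 45]
    Split: [12, 22] -> [12] and [22]
    Merge: [12] + [22] -> [12, 22]
    Split: [33, 45] -> [33] and [45]
    Merge: [33] + [45] -> [33, 45]
  Merge: [12, 22] + [33, 45] -> [12, 22, 33, 45]
  Split: [38, 5, 4, 13] -> [38, 5] and [4, 13]
    Split: [38, 5] -> [38] and [5]
    Merge: [38] + [5] -> [5, 38]
    Split: [4, 13] -> [4] and [13]
    Merge: [4] + [13] -> [4, 13]
  Merge: [5, 38] + [4, 13] -> [4, 5, 13, 38]
Merge: [12, 22, 33, 45] + [4, 5, 13, 38] -> [4, 5, 12, 13, 22, 33, 38, 45]

Final sorted array: [4, 5, 12, 13, 22, 33, 38, 45]

The merge sort proceeds by recursively splitting the array and merging sorted halves.
After all merges, the sorted array is [4, 5, 12, 13, 22, 33, 38, 45].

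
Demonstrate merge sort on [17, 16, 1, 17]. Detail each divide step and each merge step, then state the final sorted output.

Merge sort trace:

Split: [17, 16, 1, 17] -> [17, 16] and [1, 17]
  Split: [17, 16] -> [17] and [16]
  Merge: [17] + [16] -> [16, 17]
  Split: [1, 17] -> [1] and [17]
  Merge: [1] + [17] -> [1, 17]
Merge: [16, 17] + [1, 17] -> [1, 16, 17, 17]

Final sorted array: [1, 16, 17, 17]

The merge sort proceeds by recursively splitting the array and merging sorted halves.
After all merges, the sorted array is [1, 16, 17, 17].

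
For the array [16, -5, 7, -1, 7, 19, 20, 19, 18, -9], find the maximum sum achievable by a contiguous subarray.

Using Kadane's algorithm on [16, -5, 7, -1, 7, 19, 20, 19, 18, -9]:

Scanning through the array:
Position 1 (value -5): max_ending_here = 11, max_so_far = 16
Position 2 (value 7): max_ending_here = 18, max_so_far = 18
Position 3 (value -1): max_ending_here = 17, max_so_far = 18
Position 4 (value 7): max_ending_here = 24, max_so_far = 24
Position 5 (value 19): max_ending_here = 43, max_so_far = 43
Position 6 (value 20): max_ending_here = 63, max_so_far = 63
Position 7 (value 19): max_ending_here = 82, max_so_far = 82
Position 8 (value 18): max_ending_here = 100, max_so_far = 100
Position 9 (value -9): max_ending_here = 91, max_so_far = 100

Maximum subarray: [16, -5, 7, -1, 7, 19, 20, 19, 18]
Maximum sum: 100

The maximum subarray is [16, -5, 7, -1, 7, 19, 20, 19, 18] with sum 100. This subarray runs from index 0 to index 8.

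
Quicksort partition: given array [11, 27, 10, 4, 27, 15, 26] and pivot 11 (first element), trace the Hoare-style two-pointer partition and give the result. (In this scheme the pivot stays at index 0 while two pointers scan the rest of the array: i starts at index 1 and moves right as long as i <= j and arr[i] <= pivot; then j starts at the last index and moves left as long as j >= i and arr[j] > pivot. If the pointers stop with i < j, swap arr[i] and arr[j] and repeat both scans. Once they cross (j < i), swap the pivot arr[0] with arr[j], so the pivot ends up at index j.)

Hoare-style two-pointer partition with pivot = 11:

Initial array: [11, 27, 10, 4, 27, 15, 26]

Pointers start at i = 1, j = 6.
i stops at index 1 (arr[1]=27 > 11), j stops at index 3 (arr[3]=4 <= 11): swap arr[1] and arr[3], array becomes [11, 4, 10, 27, 27, 15, 26]
i ends at 3, j ends at 2: the pointers have crossed (j < i), so scanning stops.

Swap pivot arr[0] with arr[2] to place pivot at position 2: [10, 4, 11, 27, 27, 15, 26]
Pivot position: 2

After partitioning with pivot 11, the array becomes [10, 4, 11, 27, 27, 15, 26]. The pivot is placed at index 2. All elements to the left of the pivot are <= 11, and all elements to the right are > 11.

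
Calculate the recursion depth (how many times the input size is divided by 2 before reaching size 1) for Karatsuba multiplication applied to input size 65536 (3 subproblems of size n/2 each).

For divide and conquer with division factor 2:

Problem sizes at each level:
Level 0: 65536
Level 1: 32768
Level 2: 16384
Level 3: 8192
Level 4: 4096
Level 5: 2048
Level 6: 1024
Level 7: 512
Level 8: 256
Level 9: 128
Level 10: 64
Level 11: 32
Level 12: 16
Level 13: 8
Level 14: 4
Level 15: 2
Level 16: 1

The root is level 0 and the size-1 base case is level 16 (the tree spans levels 0 through 16, i.e. 17 levels counting the root), so the depth is the number of divisions: log_2(65536) = 16

The recursion tree depth is log_2(65536) = 16. At each level, the problem size is divided by 2, so it takes 16 divisions to reduce to a base case of size 1. The algorithm makes 3 recursive calls at each level.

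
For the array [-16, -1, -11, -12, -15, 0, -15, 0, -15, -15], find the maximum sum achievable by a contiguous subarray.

Using Kadane's algorithm on [-16, -1, -11, -12, -15, 0, -15, 0, -15, -15]:

Scanning through the array:
Position 1 (value -1): max_ending_here = -1, max_so_far = -1
Position 2 (value -11): max_ending_here = -11, max_so_far = -1
Position 3 (value -12): max_ending_here = -12, max_so_far = -1
Position 4 (value -15): max_ending_here = -15, max_so_far = -1
Position 5 (value 0): max_ending_here = 0, max_so_far = 0
Position 6 (value -15): max_ending_here = -15, max_so_far = 0
Position 7 (value 0): max_ending_here = 0, max_so_far = 0
Position 8 (value -15): max_ending_here = -15, max_so_far = 0
Position 9 (value -15): max_ending_here = -15, max_so_far = 0

Maximum subarray: [0]
Maximum sum: 0

The maximum subarray is [0] with sum 0. This subarray runs from index 5 to index 5.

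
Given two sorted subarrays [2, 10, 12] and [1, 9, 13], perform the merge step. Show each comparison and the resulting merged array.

Merging process:

Compare 2 vs 1: take 1 from right. Merged: [1]
Compare 2 vs 9: take 2 from left. Merged: [1, 2]
Compare 10 vs 9: take 9 from right. Merged: [1, 2, 9]
Compare 10 vs 13: take 10 from left. Merged: [1, 2, 9, 10]
Compare 12 vs 13: take 12 from left. Merged: [1, 2, 9, 10, 12]
Append remaining from right: [13]. Merged: [1, 2, 9, 10, 12, 13]

Final merged array: [1, 2, 9, 10, 12, 13]
Total comparisons: 5

The merged array is [1, 2, 9, 10, 12, 13], requiring 5 comparisons. The merge step runs in O(n) time where n is the total number of elements.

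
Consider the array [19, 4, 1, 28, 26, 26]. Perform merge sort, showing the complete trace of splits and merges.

Merge sort trace:

Split: [19, 4, 1, 28, 26, 26] -> [19, 4, 1] and [28, 26, 26]
  Split: [19, 4, 1] -> [19] and [4, 1]
    Split: [4, 1] -> [4] and [1]
    Merge: [4] + [1] -> [1, 4]
  Merge: [19] + [1, 4] -> [1, 4, 19]
  Split: [28, 26, 26] -> [28] and [26, 26]
    Split: [26, 26] -> [26] and [26]
    Merge: [26] + [26] -> [26, 26]
  Merge: [28] + [26, 26] -> [26, 26, 28]
Merge: [1, 4, 19] + [26, 26, 28] -> [1, 4, 19, 26, 26, 28]

Final sorted array: [1, 4, 19, 26, 26, 28]

The merge sort proceeds by recursively splitting the array and merging sorted halves.
After all merges, the sorted array is [1, 4, 19, 26, 26, 28].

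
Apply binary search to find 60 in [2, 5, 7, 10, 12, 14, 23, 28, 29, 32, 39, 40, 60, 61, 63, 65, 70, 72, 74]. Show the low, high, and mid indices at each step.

Binary search for 60 in [2, 5, 7, 10, 12, 14, 23, 28, 29, 32, 39, 40, 60, 61, 63, 65, 70, 72, 74]:

lo=0, hi=18, mid=9, arr[mid]=32 -> 32 < 60, search right half
lo=10, hi=18, mid=14, arr[mid]=63 -> 63 > 60, search left half
lo=10, hi=13, mid=11, arr[mid]=40 -> 40 < 60, search right half
lo=12, hi=13, mid=12, arr[mid]=60 -> Found target at index 12!

Binary search finds 60 at index 12 after 4 comparisons. The search repeatedly halves the search space by comparing with the middle element.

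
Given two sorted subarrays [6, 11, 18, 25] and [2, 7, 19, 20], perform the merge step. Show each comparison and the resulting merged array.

Merging process:

Compare 6 vs 2: take 2 from right. Merged: [2]
Compare 6 vs 7: take 6 from left. Merged: [2, 6]
Compare 11 vs 7: take 7 from right. Merged: [2, 6, 7]
Compare 11 vs 19: take 11 from left. Merged: [2, 6, 7, 11]
Compare 18 vs 19: take 18 from left. Merged: [2, 6, 7, 11, 18]
Compare 25 vs 19: take 19 from right. Merged: [2, 6, 7, 11, 18, 19]
Compare 25 vs 20: take 20 from right. Merged: [2, 6, 7, 11, 18, 19, 20]
Append remaining from left: [25]. Merged: [2, 6, 7, 11, 18, 19, 20, 25]

Final merged array: [2, 6, 7, 11, 18, 19, 20, 25]
Total comparisons: 7

The merged array is [2, 6, 7, 11, 18, 19, 20, 25], requiring 7 comparisons. The merge step runs in O(n) time where n is the total number of elements.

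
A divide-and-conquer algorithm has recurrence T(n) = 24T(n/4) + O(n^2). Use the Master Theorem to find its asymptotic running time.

Master Theorem for T(n) = 24T(n/4) + O(n^2):

a = 24, b = 4, c = 2
log_b(a) = log_4(24) = 2.2925

Case 1: c = 2 < log_4(24) = 2.2925
T(n) = O(n^(log_4 24))

For T(n) = 24T(n/4) + O(n^2): log_4(24) = 2.2925. This is Case 1 of the Master Theorem (c < log_b(a), work dominated by leaves), giving O(n^(log_4 24)).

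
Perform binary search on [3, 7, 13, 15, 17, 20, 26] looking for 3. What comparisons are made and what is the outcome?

Binary search for 3 in [3, 7, 13, 15, 17, 20, 26]:

lo=0, hi=6, mid=3, arr[mid]=15 -> 15 > 3, search left half
lo=0, hi=2, mid=1, arr[mid]=7 -> 7 > 3, search left half
lo=0, hi=0, mid=0, arr[mid]=3 -> Found target at index 0!

Binary search finds 3 at index 0 after 3 comparisons. The search repeatedly halves the search space by comparing with the middle element.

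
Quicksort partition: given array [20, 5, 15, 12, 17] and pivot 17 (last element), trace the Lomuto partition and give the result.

Lomuto partition with pivot = 17:

Initial array: [20, 5, 15, 12, 17]

arr[0]=20 > 17: no swap
arr[1]=5 <= 17: swap with position 0, array becomes [5, 20, 15, 12, 17]
arr[2]=15 <= 17: swap with position 1, array becomes [5, 15, 20, 12, 17]
arr[3]=12 <= 17: swap with position 2, array becomes [5, 15, 12, 20, 17]

Place pivot at position 3: [5, 15, 12, 17, 20]
Pivot position: 3

After partitioning with pivot 17, the array becomes [5, 15, 12, 17, 20]. The pivot is placed at index 3. All elements to the left of the pivot are <= 17, and all elements to the right are > 17.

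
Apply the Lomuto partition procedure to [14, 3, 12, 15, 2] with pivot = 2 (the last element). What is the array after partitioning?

Lomuto partition with pivot = 2:

Initial array: [14, 3, 12, 15, 2]

arr[0]=14 > 2: no swap
arr[1]=3 > 2: no swap
arr[2]=12 > 2: no swap
arr[3]=15 > 2: no swap

Place pivot at position 0: [2, 3, 12, 15, 14]
Pivot position: 0

After partitioning with pivot 2, the array becomes [2, 3, 12, 15, 14]. The pivot is placed at index 0. All elements to the left of the pivot are <= 2, and all elements to the right are > 2.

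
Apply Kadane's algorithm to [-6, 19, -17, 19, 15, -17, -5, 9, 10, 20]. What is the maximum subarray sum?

Using Kadane's algorithm on [-6, 19, -17, 19, 15, -17, -5, 9, 10, 20]:

Scanning through the array:
Position 1 (value 19): max_ending_here = 19, max_so_far = 19
Position 2 (value -17): max_ending_here = 2, max_so_far = 19
Position 3 (value 19): max_ending_here = 21, max_so_far = 21
Position 4 (value 15): max_ending_here = 36, max_so_far = 36
Position 5 (value -17): max_ending_here = 19, max_so_far = 36
Position 6 (value -5): max_ending_here = 14, max_so_far = 36
Position 7 (value 9): max_ending_here = 23, max_so_far = 36
Position 8 (value 10): max_ending_here = 33, max_so_far = 36
Position 9 (value 20): max_ending_here = 53, max_so_far = 53

Maximum subarray: [19, -17, 19, 15, -17, -5, 9, 10, 20]
Maximum sum: 53

The maximum subarray is [19, -17, 19, 15, -17, -5, 9, 10, 20] with sum 53. This subarray runs from index 1 to index 9.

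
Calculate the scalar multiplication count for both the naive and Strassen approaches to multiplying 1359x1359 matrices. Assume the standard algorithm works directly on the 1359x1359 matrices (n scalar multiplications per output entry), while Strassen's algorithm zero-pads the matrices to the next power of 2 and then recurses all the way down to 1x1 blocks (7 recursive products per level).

Matrix multiplication for 1359x1359 matrices:

Strassen's algorithm requires power-of-2 dimensions. Pad 1359x1359 to 2048x2048 (next power of 2).

Standard algorithm: 1359^3 = 2509911279 multiplications
Strassen's algorithm: 7^(log2(2048)) = 7^11 = 1977326743 multiplications
Savings: 2509911279 - 1977326743 = 532584536 multiplications

Standard: 2509911279 multiplications (1359^3). Strassen: 1977326743 multiplications (7^11, after padding to 2048x2048). Strassen reduces 8 recursive multiplications to 7 at each level.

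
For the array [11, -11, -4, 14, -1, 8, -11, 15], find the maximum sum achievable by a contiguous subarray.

Using Kadane's algorithm on [11, -11, -4, 14, -1, 8, -11, 15]:

Scanning through the array:
Position 1 (value -11): max_ending_here = 0, max_so_far = 11
Position 2 (value -4): max_ending_here = -4, max_so_far = 11
Position 3 (value 14): max_ending_here = 14, max_so_far = 14
Position 4 (value -1): max_ending_here = 13, max_so_far = 14
Position 5 (value 8): max_ending_here = 21, max_so_far = 21
Position 6 (value -11): max_ending_here = 10, max_so_far = 21
Position 7 (value 15): max_ending_here = 25, max_so_far = 25

Maximum subarray: [14, -1, 8, -11, 15]
Maximum sum: 25

The maximum subarray is [14, -1, 8, -11, 15] with sum 25. This subarray runs from index 3 to index 7.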